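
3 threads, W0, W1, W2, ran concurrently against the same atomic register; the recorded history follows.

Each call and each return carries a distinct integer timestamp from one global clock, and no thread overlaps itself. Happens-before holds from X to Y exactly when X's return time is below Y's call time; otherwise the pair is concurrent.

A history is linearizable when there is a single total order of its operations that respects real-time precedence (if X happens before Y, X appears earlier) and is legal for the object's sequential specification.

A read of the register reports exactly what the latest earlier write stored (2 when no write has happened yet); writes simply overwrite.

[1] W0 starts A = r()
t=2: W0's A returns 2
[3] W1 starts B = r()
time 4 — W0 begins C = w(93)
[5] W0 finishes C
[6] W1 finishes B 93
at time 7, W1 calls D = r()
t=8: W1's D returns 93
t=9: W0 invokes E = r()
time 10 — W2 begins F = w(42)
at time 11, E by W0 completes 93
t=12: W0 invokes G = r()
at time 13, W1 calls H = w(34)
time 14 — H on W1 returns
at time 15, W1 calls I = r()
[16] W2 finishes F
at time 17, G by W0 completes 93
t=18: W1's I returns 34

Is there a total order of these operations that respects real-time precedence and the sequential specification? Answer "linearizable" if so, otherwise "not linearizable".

witness order: A, C, B, D, E, G, F, H, I
1. A r() → 2, leaving value 2
2. C w(93), leaving value 93
3. B r() → 93, leaving value 93
4. D r() → 93, leaving value 93
5. E r() → 93, leaving value 93
6. G r() → 93, leaving value 93
7. F w(42), leaving value 42
8. H w(34), leaving value 34
9. I r() → 34, leaving value 34

linearizable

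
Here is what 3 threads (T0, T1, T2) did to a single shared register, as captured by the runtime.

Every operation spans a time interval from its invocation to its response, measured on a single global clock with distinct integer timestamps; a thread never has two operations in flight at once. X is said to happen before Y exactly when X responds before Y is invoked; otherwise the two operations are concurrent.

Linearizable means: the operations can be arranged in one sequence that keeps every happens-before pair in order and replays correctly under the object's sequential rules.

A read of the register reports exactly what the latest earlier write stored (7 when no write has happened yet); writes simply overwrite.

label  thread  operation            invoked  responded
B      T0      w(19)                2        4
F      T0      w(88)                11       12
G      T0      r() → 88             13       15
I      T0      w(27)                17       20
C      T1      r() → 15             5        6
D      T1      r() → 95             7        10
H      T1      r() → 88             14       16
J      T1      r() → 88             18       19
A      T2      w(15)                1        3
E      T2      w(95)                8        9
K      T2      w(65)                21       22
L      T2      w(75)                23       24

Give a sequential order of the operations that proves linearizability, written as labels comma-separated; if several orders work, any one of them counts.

B, A, C, E, D, F, G, H, J, I, K, L

step 1: B w(19) — value 19
step 2: A w(15) — value 15
step 3: C r() → 15 — value 15
step 4: E w(95) — value 95
step 5: D r() → 95 — value 95
step 6: F w(88) — value 88
step 7: G r() → 88 — value 88
step 8: H r() → 88 — value 88
step 9: J r() → 88 — value 88
step 10: I w(27) — value 27
step 11: K w(65) — value 65
step 12: L w(75) — value 75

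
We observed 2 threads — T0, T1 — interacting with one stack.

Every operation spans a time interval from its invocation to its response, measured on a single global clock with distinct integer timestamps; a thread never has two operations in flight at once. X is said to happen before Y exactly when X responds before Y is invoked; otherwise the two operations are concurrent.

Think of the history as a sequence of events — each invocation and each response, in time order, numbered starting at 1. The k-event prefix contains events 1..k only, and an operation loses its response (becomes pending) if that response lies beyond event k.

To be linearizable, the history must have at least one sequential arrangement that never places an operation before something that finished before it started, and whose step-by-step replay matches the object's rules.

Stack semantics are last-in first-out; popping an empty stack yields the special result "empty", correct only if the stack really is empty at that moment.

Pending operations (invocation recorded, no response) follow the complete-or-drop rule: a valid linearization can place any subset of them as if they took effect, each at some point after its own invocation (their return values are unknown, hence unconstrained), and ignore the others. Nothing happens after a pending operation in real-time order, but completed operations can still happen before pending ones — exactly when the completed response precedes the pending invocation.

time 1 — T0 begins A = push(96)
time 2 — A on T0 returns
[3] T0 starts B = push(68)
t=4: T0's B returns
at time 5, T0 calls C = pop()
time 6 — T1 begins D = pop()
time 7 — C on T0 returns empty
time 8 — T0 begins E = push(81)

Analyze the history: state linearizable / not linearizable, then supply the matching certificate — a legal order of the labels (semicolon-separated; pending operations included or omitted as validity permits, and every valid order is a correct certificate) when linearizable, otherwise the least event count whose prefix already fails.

not linearizable — minimal violating prefix: 7 events

events 1..6 are fine; event 7 — the response of C at time 7 — makes the prefix non-linearizable
a single order respects real time; the 3 completed stack operations fail replay along it
every completion of the 1 pending operation (D) was checked; none linearizes
e.g. A, B, C (pending dropped): illegal at step 3, since C pop() → empty cannot apply there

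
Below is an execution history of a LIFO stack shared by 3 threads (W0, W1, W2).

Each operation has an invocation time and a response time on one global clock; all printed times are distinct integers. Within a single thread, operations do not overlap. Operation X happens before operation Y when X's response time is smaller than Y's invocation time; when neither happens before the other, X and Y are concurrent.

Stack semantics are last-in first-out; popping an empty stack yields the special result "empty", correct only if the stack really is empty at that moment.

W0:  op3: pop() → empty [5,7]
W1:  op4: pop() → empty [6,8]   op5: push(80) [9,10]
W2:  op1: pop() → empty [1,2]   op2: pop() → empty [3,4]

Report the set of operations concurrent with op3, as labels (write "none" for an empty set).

op4

op3 spans [5,7]; an op avoiding the whole window 5..7 is ordered, any other is concurrent
op1 [1,2]: before
op2 [3,4]: before
op4 [6,8]: concurrent
op5 [9,10]: after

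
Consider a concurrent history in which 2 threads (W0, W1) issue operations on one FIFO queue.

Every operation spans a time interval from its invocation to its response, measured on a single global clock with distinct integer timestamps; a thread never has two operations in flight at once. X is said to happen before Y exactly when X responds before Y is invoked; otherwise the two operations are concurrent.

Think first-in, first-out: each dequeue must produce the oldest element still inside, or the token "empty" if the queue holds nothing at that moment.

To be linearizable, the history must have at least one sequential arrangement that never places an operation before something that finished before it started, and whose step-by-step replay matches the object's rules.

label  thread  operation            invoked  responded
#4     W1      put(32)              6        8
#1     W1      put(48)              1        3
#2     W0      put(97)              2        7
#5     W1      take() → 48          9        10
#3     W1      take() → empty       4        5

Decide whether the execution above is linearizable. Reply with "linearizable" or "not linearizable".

the violation lands at event 5, #3's response at time 5: events 1..4 linearize, events 1..5 do not
one real-time candidate order over the 2 completed operations — the FIFO queue replay rejects it
include/drop combinations of the 1 pending operation (#2) were all tried; none helps
take #1, #3 (pending dropped): step 2 already fails, because #3 take() → empty cannot occur there

not linearizable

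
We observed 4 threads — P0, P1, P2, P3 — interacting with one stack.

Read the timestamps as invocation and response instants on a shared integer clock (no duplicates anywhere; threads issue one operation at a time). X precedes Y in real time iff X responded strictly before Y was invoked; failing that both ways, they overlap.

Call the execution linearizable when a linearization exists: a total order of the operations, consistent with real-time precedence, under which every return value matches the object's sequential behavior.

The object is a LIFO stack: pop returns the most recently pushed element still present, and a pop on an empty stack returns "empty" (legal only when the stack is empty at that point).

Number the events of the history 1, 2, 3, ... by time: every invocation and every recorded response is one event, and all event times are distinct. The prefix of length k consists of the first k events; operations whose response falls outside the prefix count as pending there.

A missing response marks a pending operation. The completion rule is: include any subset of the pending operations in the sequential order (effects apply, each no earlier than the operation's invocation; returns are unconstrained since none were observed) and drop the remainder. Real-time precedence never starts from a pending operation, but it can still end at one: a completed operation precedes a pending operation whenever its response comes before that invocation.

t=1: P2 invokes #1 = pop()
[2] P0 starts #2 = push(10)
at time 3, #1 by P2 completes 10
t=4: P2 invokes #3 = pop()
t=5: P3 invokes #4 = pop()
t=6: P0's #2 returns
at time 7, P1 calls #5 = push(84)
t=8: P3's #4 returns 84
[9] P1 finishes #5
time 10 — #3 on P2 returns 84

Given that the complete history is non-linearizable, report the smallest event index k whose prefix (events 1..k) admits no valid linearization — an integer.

10

a valid linearization of events 1..9 exists, for instance #2, #1, #3, #5, #4:
after step 1 (#2 push(10)): stack <10>
after step 2 (#1 pop() → 10): stack <>
after step 3 (#3 pop() (pending, included)): stack <>
after step 4 (#5 push(84)): stack <84>
after step 5 (#4 pop() → 84): stack <>
once event 10 joins (#3's response, time 10), exhaustive search finds no witness
for example #1, #2, #3, #4, #5 fails at step 1: #1 pop() → 10 is not legal there
for example #1, #2, #3, #5, #4 fails at step 1: #1 pop() → 10 is not legal there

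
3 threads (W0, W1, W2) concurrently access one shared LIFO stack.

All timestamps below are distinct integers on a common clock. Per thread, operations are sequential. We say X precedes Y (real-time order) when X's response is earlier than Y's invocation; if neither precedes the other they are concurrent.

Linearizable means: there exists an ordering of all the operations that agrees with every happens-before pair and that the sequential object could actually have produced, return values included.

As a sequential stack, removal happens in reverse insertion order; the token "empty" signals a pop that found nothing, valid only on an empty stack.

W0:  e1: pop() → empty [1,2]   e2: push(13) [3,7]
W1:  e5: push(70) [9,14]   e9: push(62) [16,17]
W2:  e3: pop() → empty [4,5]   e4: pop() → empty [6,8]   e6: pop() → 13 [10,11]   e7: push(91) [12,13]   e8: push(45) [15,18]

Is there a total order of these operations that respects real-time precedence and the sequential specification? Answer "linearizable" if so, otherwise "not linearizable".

one valid linearization: e1, e3, e4, e2, e6, e5, e7, e8, e9
after step 1 (e1 pop() → empty): stack <>
after step 2 (e3 pop() → empty): stack <>
after step 3 (e4 pop() → empty): stack <>
after step 4 (e2 push(13)): stack <13>
after step 5 (e6 pop() → 13): stack <>
after step 6 (e5 push(70)): stack <70>
after step 7 (e7 push(91)): stack <70,91>
after step 8 (e8 push(45)): stack <70,91,45>
after step 9 (e9 push(62)): stack <70,91,45,62>

linearizable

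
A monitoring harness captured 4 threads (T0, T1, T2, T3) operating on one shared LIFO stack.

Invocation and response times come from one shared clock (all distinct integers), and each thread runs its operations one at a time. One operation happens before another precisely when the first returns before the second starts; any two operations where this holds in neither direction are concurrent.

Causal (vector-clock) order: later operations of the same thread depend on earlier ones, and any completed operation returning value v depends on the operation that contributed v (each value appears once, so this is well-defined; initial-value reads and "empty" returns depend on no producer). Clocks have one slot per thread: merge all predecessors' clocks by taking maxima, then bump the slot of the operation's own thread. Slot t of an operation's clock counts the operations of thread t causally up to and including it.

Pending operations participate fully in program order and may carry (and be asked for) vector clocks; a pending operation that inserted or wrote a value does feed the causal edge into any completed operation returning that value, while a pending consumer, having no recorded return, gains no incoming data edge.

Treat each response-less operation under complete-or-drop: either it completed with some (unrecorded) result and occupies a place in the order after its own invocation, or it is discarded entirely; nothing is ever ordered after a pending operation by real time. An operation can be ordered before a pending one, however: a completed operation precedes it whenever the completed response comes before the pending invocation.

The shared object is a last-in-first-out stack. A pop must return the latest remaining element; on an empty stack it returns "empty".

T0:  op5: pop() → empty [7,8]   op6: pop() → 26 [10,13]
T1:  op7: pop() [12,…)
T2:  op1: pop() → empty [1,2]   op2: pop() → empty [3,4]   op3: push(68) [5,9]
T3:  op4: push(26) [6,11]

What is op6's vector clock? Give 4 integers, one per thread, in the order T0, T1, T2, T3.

VC(op4, invoked at 6): no causal predecessors; +1 on T3 → (0, 0, 0, 1)
VC(op1, invoked at 1): no causal predecessors; +1 on T2 → (0, 0, 1, 0)
VC(op7, invoked at 12): no causal predecessors; +1 on T1 → (0, 1, 0, 0)
VC(op5, invoked at 7): no causal predecessors; +1 on T0 → (1, 0, 0, 0)
op2 (invocation 3): componentwise max over VC(op1)=(0, 0, 1, 0), +1 at T2, giving (0, 0, 2, 0)
op3 (invocation 5): componentwise max over VC(op2)=(0, 0, 2, 0), +1 at T2, giving (0, 0, 3, 0)
op6 (invocation 10): componentwise max over VC(op4)=(0, 0, 0, 1), VC(op5)=(1, 0, 0, 0), +1 at T0, giving (2, 0, 0, 1)
target: VC(op6) = (2, 0, 0, 1)

(2, 0, 0, 1)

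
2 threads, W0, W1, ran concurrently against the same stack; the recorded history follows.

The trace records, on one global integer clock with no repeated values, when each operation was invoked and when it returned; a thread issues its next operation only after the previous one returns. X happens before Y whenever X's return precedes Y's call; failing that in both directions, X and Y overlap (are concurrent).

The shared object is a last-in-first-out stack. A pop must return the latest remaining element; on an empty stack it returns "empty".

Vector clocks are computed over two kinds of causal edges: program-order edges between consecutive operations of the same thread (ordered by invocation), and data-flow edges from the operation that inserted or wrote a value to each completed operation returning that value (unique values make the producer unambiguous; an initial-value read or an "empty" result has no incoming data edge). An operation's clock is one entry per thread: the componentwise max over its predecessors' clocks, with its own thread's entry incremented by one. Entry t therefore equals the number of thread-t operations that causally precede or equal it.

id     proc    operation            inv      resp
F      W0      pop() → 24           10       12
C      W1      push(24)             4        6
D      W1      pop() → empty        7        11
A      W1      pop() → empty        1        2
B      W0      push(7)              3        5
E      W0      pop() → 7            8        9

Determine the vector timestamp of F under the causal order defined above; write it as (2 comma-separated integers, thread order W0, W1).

(3, 2)

VC(A, invoked at 1): no causal predecessors; +1 on W1 → (0, 1)
VC(B, invoked at 3): no causal predecessors; +1 on W0 → (1, 0)
merge at C (invoked 4): VC(A)=(0, 1), own-thread bump on W1 → (0, 2)
merge at E (invoked 8): VC(B)=(1, 0), own-thread bump on W0 → (2, 0)
merge at D (invoked 7): VC(C)=(0, 2), own-thread bump on W1 → (0, 3)
merge at F (invoked 10): VC(C)=(0, 2), VC(E)=(2, 0), own-thread bump on W0 → (3, 2)
target: VC(F) = (3, 2)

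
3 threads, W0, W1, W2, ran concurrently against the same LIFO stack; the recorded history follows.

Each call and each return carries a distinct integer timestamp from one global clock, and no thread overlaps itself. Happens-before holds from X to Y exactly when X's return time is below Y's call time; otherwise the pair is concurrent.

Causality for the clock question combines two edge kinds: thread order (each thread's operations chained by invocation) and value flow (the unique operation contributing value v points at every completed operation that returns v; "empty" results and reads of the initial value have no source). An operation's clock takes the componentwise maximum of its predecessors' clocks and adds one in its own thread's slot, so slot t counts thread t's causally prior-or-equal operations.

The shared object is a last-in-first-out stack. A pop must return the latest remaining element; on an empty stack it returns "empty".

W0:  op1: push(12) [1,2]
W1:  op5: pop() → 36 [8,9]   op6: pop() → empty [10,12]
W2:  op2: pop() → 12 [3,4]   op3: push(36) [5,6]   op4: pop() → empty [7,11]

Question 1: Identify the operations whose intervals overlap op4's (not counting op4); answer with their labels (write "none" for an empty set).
concurrent with op4 ([7,11]): every op whose interval crosses 7..11
op1 [1,2]: before
op2 [3,4]: before
op3 [5,6]: before
op5 [8,9]: concurrent
op6 [10,12]: concurrent

op5, op6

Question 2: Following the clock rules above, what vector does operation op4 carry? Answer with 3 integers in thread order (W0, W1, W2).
invoked at 1, op1 has no predecessors; its own W0 bump gives (1, 0, 0)
VC(op2, invoked at 3): max of VC(op1)=(1, 0, 0), then +1 on thread W2 → (1, 0, 1)
VC(op3, invoked at 5): max of VC(op2)=(1, 0, 1), then +1 on thread W2 → (1, 0, 2)
VC(op4, invoked at 7): max of VC(op3)=(1, 0, 2), then +1 on thread W2 → (1, 0, 3)
VC(op5, invoked at 8): max of VC(op3)=(1, 0, 2), then +1 on thread W1 → (1, 1, 2)
VC(op6, invoked at 10): max of VC(op5)=(1, 1, 2), then +1 on thread W1 → (1, 2, 2)
target: VC(op4) = (1, 0, 3)

(1, 0, 3)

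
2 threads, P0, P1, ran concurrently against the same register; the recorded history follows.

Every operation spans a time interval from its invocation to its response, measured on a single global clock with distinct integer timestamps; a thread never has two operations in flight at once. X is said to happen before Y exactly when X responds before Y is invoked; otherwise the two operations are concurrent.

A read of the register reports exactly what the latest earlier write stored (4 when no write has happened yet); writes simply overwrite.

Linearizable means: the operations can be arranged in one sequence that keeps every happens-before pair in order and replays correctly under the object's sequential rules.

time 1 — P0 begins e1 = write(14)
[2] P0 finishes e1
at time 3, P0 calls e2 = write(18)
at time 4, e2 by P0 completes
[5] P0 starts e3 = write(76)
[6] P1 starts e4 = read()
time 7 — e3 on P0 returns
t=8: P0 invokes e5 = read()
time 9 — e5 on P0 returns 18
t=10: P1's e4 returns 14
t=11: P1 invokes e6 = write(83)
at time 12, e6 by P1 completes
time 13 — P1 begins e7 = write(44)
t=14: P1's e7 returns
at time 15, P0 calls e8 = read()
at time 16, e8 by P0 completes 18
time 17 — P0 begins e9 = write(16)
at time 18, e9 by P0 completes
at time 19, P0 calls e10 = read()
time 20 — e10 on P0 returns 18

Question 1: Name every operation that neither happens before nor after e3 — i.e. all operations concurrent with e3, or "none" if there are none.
e3 runs from 5 to 7; window-overlapping ops are concurrent
e1 [1,2]: before
e2 [3,4]: before
e4 [6,10]: concurrent
e5 [8,9]: after
e6 [11,12]: after
e7 [13,14]: after
e8 [15,16]: after
e9 [17,18]: after
e10 [19,20]: after

e4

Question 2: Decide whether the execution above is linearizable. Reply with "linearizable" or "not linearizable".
already the first 9 events (up to e5's response at time 9) admit no linearization; the first 8 still do
one real-time candidate order over the 4 completed operations — the register replay rejects it
no completion choice of the 1 pending operation (e4) rescues it — every subset was tried
e.g. e1, e2, e3, e5 (pending dropped): illegal at step 4, since e5 read() → 18 cannot apply there

not linearizable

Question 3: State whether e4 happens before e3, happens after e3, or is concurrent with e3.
e4 spans [6,10], e3 spans [5,7]
the intervals overlap in both directions

concurrent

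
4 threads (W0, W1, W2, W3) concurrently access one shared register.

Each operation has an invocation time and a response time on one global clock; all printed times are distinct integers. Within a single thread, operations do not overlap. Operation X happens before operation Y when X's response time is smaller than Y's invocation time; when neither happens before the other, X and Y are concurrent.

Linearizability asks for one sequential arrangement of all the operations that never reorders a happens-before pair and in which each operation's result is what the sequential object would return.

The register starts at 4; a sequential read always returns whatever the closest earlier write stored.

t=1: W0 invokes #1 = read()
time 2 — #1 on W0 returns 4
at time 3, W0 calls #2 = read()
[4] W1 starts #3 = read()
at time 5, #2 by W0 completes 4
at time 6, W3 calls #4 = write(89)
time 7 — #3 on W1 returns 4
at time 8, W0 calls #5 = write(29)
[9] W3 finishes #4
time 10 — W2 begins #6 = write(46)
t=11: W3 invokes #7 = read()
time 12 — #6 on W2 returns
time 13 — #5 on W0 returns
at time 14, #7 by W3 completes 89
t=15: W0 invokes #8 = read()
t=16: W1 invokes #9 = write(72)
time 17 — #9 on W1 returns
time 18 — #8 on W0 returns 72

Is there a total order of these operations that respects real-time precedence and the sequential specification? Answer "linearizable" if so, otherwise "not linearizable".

a witness: #1, #2, #3, #4, #7, #5, #6, #9, #8
after step 1 (#1 read() → 4): value 4
after step 2 (#2 read() → 4): value 4
after step 3 (#3 read() → 4): value 4
after step 4 (#4 write(89)): value 89
after step 5 (#7 read() → 89): value 89
after step 6 (#5 write(29)): value 29
after step 7 (#6 write(46)): value 46
after step 8 (#9 write(72)): value 72
after step 9 (#8 read() → 72): value 72

linearizable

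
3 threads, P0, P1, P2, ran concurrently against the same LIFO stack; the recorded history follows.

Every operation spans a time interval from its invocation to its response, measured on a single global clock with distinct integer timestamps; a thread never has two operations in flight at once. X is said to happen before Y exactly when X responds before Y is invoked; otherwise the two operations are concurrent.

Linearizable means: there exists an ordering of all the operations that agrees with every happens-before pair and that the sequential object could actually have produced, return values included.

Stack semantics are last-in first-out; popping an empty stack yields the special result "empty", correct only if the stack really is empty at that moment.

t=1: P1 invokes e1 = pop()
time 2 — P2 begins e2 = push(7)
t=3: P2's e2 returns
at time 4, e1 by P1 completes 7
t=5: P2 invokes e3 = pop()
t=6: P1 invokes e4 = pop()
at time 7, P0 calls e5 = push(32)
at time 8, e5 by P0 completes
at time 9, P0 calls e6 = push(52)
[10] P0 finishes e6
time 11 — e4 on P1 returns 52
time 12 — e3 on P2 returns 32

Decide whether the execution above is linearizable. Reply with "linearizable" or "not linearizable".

linearizable

a witness: e2, e1, e5, e3, e6, e4
step 1: e2 push(7) — stack <7>
step 2: e1 pop() → 7 — stack <>
step 3: e5 push(32) — stack <32>
step 4: e3 pop() → 32 — stack <>
step 5: e6 push(52) — stack <52>
step 6: e4 pop() → 52 — stack <>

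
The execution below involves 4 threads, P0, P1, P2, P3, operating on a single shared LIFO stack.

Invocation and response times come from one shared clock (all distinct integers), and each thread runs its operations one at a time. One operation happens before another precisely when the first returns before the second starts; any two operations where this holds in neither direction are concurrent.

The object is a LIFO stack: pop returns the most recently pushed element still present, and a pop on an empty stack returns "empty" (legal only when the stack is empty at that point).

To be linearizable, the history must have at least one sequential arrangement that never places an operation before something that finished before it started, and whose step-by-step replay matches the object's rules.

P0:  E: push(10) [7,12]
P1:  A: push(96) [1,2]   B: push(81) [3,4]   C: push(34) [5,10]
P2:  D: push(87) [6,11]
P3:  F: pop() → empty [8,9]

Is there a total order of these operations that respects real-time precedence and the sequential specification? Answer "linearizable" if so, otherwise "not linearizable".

not linearizable

events 1..8 are fine; event 9 — the response of F at time 9 — makes the prefix non-linearizable
the completed operations (3 total) allow one real-time order; the LIFO stack replay rejects it
completion choices over the 3 pending operations (C, D, E) were checked; none helps
e.g. A, B, F (pending dropped): illegal at step 3, since F pop() → empty cannot apply there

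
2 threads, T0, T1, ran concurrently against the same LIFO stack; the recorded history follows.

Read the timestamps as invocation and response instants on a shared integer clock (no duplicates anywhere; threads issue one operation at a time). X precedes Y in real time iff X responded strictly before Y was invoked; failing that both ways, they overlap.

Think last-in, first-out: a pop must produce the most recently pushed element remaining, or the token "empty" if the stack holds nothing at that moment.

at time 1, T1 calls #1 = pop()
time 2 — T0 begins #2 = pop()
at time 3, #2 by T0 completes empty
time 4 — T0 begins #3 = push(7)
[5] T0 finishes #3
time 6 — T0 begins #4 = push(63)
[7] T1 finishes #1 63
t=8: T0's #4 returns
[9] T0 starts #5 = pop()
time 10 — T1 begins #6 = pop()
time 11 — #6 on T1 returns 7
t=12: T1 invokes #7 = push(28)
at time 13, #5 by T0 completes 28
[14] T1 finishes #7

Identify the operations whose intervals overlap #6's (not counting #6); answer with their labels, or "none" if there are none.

#6 runs from 10 to 11; window-overlapping ops are concurrent
#1 [1,7]: before
#2 [2,3]: before
#3 [4,5]: before
#4 [6,8]: before
#5 [9,13]: concurrent
#7 [12,14]: after

#5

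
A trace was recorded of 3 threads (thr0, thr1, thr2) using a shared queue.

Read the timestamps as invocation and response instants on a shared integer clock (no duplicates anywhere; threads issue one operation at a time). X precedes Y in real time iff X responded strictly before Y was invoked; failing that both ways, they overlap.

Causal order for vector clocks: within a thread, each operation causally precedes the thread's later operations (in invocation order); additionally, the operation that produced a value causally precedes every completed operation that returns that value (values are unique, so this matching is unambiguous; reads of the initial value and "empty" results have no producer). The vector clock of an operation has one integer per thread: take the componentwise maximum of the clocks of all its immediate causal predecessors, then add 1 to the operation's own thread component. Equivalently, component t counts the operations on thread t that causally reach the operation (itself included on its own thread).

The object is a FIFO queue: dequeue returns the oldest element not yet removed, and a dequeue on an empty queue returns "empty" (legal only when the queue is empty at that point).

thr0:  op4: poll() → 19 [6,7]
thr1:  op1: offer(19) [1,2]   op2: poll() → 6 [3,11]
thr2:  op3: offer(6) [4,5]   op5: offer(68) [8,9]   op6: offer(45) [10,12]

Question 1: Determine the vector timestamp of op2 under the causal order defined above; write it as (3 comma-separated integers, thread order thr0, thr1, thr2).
(0, 2, 1)

op3 (invocation 4): nothing precedes it; thr2's component alone gives (0, 0, 1)
op1 (invocation 1): nothing precedes it; thr1's component alone gives (0, 1, 0)
invoked at 8, op5 merges VC(op3)=(0, 0, 1) and bumps thr2's slot → (0, 0, 2)
invoked at 6, op4 merges VC(op1)=(0, 1, 0) and bumps thr0's slot → (1, 1, 0)
invoked at 10, op6 merges VC(op5)=(0, 0, 2) and bumps thr2's slot → (0, 0, 3)
invoked at 3, op2 merges VC(op1)=(0, 1, 0), VC(op3)=(0, 0, 1) and bumps thr1's slot → (0, 2, 1)
target: VC(op2) = (0, 2, 1)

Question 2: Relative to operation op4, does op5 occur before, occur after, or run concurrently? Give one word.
after

op5 spans [8,9], op4 spans [6,7]
resp(op4)=7 < inv(op5)=8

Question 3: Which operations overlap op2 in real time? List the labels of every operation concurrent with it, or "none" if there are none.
op3, op4, op5, op6

overlap test against op2 [3,11]: concurrent iff the interval meets 3..11
op1 [1,2]: before
op3 [4,5]: concurrent
op4 [6,7]: concurrent
op5 [8,9]: concurrent
op6 [10,12]: concurrent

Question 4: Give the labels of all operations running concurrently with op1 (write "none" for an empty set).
none

concurrent with op1 ([1,2]): every op whose interval crosses 1..2
op2 [3,11]: after
op3 [4,5]: after
op4 [6,7]: after
op5 [8,9]: after
op6 [10,12]: after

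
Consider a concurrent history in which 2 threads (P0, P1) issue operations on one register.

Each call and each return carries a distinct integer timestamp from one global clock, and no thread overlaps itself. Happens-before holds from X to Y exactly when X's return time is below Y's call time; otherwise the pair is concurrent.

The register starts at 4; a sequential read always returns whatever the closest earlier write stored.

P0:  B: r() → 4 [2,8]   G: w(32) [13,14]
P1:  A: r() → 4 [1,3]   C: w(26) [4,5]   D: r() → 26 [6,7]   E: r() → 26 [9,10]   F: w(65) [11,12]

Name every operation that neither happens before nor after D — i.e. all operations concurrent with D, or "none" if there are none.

B

D spans [6,7]; an op avoiding the whole window 6..7 is ordered, any other is concurrent
A [1,3]: before
B [2,8]: concurrent
C [4,5]: before
E [9,10]: after
F [11,12]: after
G [13,14]: after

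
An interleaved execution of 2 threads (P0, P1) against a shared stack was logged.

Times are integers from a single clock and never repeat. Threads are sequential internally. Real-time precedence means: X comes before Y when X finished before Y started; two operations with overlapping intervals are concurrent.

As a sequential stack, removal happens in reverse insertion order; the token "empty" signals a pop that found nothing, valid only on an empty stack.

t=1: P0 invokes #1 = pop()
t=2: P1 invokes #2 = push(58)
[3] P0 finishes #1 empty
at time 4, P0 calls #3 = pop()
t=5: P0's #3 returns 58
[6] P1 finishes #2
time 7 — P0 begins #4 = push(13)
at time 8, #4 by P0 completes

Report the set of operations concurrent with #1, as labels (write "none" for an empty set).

#2

overlap test against #1 [1,3]: concurrent iff the interval meets 1..3
#2 [2,6]: concurrent
#3 [4,5]: after
#4 [7,8]: after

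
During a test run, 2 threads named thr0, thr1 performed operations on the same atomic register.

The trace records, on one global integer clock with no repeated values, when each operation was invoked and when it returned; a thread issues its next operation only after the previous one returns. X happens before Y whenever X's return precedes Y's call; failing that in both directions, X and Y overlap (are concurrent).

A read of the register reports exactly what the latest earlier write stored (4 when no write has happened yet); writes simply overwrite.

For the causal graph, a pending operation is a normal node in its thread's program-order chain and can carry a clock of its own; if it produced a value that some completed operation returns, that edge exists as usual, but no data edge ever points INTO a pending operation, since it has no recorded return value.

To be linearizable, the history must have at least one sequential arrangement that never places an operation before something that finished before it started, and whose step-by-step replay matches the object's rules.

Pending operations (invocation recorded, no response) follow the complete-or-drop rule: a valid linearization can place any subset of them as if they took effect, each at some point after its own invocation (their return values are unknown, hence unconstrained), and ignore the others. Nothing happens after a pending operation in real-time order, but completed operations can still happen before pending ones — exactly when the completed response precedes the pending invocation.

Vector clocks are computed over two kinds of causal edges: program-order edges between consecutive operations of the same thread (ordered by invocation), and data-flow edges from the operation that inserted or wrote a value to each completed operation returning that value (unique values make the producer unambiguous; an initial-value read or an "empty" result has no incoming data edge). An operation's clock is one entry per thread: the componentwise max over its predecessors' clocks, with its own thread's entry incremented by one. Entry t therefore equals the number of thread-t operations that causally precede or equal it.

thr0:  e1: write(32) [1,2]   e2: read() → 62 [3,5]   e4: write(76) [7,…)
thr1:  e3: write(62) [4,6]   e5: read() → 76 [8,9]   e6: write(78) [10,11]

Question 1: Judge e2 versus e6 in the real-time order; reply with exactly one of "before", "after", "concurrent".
e2 spans [3,5], e6 spans [10,11]
resp(e2)=5 < inv(e6)=10

before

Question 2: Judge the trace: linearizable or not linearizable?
a witness: e1, e3, e2, e4, e5, e6
1. e1 write(32), leaving value 32
2. e3 write(62), leaving value 62
3. e2 read() → 62, leaving value 62
4. e4 write(76) (pending, included), leaving value 76
5. e5 read() → 76, leaving value 76
6. e6 write(78), leaving value 78

linearizable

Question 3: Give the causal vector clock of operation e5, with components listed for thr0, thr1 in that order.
e3 (invocation 4): nothing precedes it; thr1's component alone gives (0, 1)
e1 (invocation 1): nothing precedes it; thr0's component alone gives (1, 0)
VC(e2, invoked at 3): max of VC(e1)=(1, 0), VC(e3)=(0, 1), then +1 on thread thr0 → (2, 1)
VC(e4, invoked at 7): max of VC(e2)=(2, 1), then +1 on thread thr0 → (3, 1)
VC(e5, invoked at 8): max of VC(e3)=(0, 1), VC(e4)=(3, 1), then +1 on thread thr1 → (3, 2)
VC(e6, invoked at 10): max of VC(e5)=(3, 2), then +1 on thread thr1 → (3, 3)
target: VC(e5) = (3, 2)

(3, 2)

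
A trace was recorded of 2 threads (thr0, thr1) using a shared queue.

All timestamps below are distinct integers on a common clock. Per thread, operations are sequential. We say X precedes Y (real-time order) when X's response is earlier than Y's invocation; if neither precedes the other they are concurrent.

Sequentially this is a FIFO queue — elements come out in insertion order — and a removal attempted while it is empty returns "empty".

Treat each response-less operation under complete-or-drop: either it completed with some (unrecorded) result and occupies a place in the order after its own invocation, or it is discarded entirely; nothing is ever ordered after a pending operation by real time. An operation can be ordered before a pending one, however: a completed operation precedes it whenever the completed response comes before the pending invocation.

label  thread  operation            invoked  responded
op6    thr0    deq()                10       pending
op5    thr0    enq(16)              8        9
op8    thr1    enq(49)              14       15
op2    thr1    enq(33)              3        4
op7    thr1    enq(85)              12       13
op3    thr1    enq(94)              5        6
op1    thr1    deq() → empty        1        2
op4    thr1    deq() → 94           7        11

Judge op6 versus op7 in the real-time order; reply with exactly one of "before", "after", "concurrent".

op6 spans [10,…), op7 spans [12,13]
the intervals overlap in both directions

concurrent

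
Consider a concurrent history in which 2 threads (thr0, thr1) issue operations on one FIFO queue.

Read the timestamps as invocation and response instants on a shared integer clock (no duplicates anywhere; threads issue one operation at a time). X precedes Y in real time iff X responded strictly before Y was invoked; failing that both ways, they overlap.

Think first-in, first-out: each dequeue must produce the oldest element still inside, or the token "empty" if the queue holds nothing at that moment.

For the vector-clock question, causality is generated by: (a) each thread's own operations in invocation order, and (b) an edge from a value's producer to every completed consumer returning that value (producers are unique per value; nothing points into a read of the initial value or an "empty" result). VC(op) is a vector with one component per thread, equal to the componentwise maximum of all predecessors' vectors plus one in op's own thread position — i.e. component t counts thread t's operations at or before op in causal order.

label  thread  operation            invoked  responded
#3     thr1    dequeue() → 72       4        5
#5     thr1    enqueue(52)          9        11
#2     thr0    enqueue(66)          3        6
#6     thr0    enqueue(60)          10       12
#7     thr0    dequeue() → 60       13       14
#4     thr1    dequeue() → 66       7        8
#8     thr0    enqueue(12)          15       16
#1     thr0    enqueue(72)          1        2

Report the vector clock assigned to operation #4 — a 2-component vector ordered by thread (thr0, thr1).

(2, 2)

root op #1, invoked 1: fresh clock plus thr0's own tick → (1, 0)
VC(#3, invoked at 4): max of VC(#1)=(1, 0), then +1 on thread thr1 → (1, 1)
VC(#2, invoked at 3): max of VC(#1)=(1, 0), then +1 on thread thr0 → (2, 0)
VC(#6, invoked at 10): max of VC(#2)=(2, 0), then +1 on thread thr0 → (3, 0)
VC(#4, invoked at 7): max of VC(#2)=(2, 0), VC(#3)=(1, 1), then +1 on thread thr1 → (2, 2)
VC(#7, invoked at 13): max of VC(#6)=(3, 0), then +1 on thread thr0 → (4, 0)
VC(#5, invoked at 9): max of VC(#4)=(2, 2), then +1 on thread thr1 → (2, 3)
VC(#8, invoked at 15): max of VC(#7)=(4, 0), then +1 on thread thr0 → (5, 0)
target: VC(#4) = (2, 2)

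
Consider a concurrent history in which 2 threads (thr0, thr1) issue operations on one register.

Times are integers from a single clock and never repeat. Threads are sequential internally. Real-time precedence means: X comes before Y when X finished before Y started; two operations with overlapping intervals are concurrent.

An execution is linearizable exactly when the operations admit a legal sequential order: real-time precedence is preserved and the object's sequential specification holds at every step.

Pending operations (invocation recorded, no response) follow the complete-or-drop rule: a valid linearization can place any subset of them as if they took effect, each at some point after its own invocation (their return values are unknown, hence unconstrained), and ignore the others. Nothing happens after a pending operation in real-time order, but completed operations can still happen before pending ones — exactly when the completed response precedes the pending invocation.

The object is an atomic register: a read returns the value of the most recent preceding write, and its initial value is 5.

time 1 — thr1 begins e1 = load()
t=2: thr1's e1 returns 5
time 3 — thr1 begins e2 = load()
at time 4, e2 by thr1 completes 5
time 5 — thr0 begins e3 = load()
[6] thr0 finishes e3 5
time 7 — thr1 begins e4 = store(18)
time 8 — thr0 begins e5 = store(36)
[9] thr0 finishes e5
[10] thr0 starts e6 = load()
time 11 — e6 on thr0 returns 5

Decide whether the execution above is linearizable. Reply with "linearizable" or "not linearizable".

events 1..10 are fine; event 11 — the response of e6 at time 11 — makes the prefix non-linearizable
exactly one order of the 5 completed ops respects real time; the register replay fails
completion choices over the 1 pending operation (e4) were checked; none helps
e.g. e1, e2, e3, e5, e6 (pending dropped): illegal at step 5, since e6 load() → 5 cannot apply there

not linearizable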